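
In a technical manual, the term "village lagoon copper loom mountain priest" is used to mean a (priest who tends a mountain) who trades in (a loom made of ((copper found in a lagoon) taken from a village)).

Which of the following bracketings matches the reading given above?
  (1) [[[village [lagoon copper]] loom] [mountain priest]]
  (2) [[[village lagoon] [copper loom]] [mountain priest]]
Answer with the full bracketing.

[[[village [lagoon copper]] loom] [mountain priest]]

The paraphrase's head is the "priest" part ("mountain priest"); its modifier is "village lagoon copper loom".
That top-level split, carried through the inner groups, gives [[[village [lagoon copper]] loom] [mountain priest]].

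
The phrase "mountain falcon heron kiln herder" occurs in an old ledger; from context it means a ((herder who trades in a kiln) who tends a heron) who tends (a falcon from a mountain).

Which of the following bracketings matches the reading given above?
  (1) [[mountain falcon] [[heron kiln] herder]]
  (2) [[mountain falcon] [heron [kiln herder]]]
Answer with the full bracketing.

The paraphrase's head is the "herder" part ("heron kiln herder"); its modifier is "mountain falcon".
That top-level split, carried through the inner groups, gives [[mountain falcon] [heron [kiln herder]]].

[[mountain falcon] [heron [kiln herder]]]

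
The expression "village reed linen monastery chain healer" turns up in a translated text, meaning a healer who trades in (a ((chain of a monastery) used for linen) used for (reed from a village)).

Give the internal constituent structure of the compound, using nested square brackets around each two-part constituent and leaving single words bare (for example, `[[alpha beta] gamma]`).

[[[village reed] [linen [monastery chain]]] healer]

At the top level: head "healer"; modifier "village reed linen monastery chain".
"village reed linen monastery chain" → head "chain" (specifically "linen monastery chain"), modifier "village reed".
"village reed" → head "reed", modifier "village".
"linen monastery chain" → head "chain" (specifically "monastery chain"), modifier "linen".
"monastery chain" → head "chain", modifier "monastery".
So the structure is [[[village reed] [linen [monastery chain]]] healer].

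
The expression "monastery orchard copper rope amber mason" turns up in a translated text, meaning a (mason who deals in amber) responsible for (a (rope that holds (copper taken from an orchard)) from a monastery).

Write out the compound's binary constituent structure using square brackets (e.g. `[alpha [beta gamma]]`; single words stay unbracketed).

Whole compound: head "mason" (specifically "amber mason"), modifier "monastery orchard copper rope".
"monastery orchard copper rope" → head "rope" (specifically "orchard copper rope"), modifier "monastery".
"orchard copper rope" → head "rope", modifier "orchard copper".
"orchard copper" → head "copper", modifier "orchard".
"amber mason" → head "mason", modifier "amber".
Assembled: [[monastery [[orchard copper] rope]] [amber mason]].

[[monastery [[orchard copper] rope]] [amber mason]]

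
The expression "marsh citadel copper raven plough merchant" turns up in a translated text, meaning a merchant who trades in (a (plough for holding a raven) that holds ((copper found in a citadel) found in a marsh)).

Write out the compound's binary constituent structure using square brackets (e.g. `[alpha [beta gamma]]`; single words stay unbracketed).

The outermost head in the paraphrase is "merchant", modified by "marsh citadel copper raven plough".
Inside "marsh citadel copper raven plough": head "plough" (specifically "raven plough"), modifier "marsh citadel copper".
Inside "marsh citadel copper": head "copper" (specifically "citadel copper"), modifier "marsh".
Inside "citadel copper": head "copper", modifier "citadel".
Inside "raven plough": head "plough", modifier "raven".
Putting it together: [[[marsh [citadel copper]] [raven plough]] merchant].

[[[marsh [citadel copper]] [raven plough]] merchant]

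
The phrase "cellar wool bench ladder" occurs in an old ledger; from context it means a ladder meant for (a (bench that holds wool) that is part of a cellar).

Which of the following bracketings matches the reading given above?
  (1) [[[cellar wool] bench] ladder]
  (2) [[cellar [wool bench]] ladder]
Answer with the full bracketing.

The paraphrase's head is the "ladder" part ("ladder"); its modifier is "cellar wool bench".
That top-level split, carried through the inner groups, gives [[cellar [wool bench]] ladder].

[[cellar [wool bench]] ladder]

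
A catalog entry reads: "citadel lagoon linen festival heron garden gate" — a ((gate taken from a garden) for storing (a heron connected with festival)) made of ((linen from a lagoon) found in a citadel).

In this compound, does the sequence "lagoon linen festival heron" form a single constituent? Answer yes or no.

no

The top-level split is [citadel lagoon linen] [festival heron garden gate]; the full structure is [[citadel [lagoon linen]] [[festival heron] [garden gate]]].
"lagoon linen festival heron" straddles a constituent boundary, so it is not a single unit.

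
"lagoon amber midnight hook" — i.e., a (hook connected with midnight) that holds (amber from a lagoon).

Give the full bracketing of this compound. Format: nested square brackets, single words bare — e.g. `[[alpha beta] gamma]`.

[[lagoon amber] [midnight hook]]

Overall it is a kind of hook (specifically "midnight hook"); the modifier is "lagoon amber".
Inside "lagoon amber": head "amber", modifier "lagoon".
Inside "midnight hook": head "hook", modifier "midnight".
So the structure is [[lagoon amber] [midnight hook]].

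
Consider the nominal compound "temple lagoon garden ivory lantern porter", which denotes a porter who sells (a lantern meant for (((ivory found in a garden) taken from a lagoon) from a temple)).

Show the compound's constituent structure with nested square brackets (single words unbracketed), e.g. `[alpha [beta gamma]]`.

[[[temple [lagoon [garden ivory]]] lantern] porter]

At the top level: head "porter"; modifier "temple lagoon garden ivory lantern".
Within "temple lagoon garden ivory lantern", the head is "lantern" and the modifier is "temple lagoon garden ivory".
Within "temple lagoon garden ivory", the head is "ivory" (specifically "lagoon garden ivory") and the modifier is "temple".
Within "lagoon garden ivory", the head is "ivory" (specifically "garden ivory") and the modifier is "lagoon".
Within "garden ivory", the head is "ivory" and the modifier is "garden".
Assembled: [[[temple [lagoon [garden ivory]]] lantern] porter].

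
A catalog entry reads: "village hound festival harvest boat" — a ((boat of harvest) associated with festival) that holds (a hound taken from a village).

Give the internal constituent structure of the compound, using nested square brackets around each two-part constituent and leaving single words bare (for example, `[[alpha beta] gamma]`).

[[village hound] [festival [harvest boat]]]

Overall it is a kind of boat (specifically "festival harvest boat"); the modifier is "village hound".
"village hound" → head "hound", modifier "village".
"festival harvest boat" → head "boat" (specifically "harvest boat"), modifier "festival".
"harvest boat" → head "boat", modifier "harvest".
Putting it together: [[village hound] [festival [harvest boat]]].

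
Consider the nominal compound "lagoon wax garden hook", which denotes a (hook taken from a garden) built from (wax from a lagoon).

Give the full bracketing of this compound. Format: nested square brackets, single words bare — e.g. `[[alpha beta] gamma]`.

[[lagoon wax] [garden hook]]

The outermost head in the paraphrase is "hook" (specifically "garden hook"), modified by "lagoon wax".
"lagoon wax" → head "wax", modifier "lagoon".
"garden hook" → head "hook", modifier "garden".
Assembled: [[lagoon wax] [garden hook]].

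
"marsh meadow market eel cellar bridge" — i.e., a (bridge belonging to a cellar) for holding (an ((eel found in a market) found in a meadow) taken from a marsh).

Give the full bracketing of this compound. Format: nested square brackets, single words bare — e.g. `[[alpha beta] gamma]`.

[[marsh [meadow [market eel]]] [cellar bridge]]

Overall it is a kind of bridge (specifically "cellar bridge"); the modifier is "marsh meadow market eel".
"marsh meadow market eel" → head "eel" (specifically "meadow market eel"), modifier "marsh".
"meadow market eel" → head "eel" (specifically "market eel"), modifier "meadow".
"market eel" → head "eel", modifier "market".
"cellar bridge" → head "bridge", modifier "cellar".
Putting it together: [[marsh [meadow [market eel]]] [cellar bridge]].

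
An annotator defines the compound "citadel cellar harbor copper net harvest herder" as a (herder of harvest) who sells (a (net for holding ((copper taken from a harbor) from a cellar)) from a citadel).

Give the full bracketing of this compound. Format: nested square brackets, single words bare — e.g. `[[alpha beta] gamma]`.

[[citadel [[cellar [harbor copper]] net]] [harvest herder]]

The outermost head in the paraphrase is "herder" (specifically "harvest herder"), modified by "citadel cellar harbor copper net".
Within "citadel cellar harbor copper net", the head is "net" (specifically "cellar harbor copper net") and the modifier is "citadel".
Within "cellar harbor copper net", the head is "net" and the modifier is "cellar harbor copper".
Within "cellar harbor copper", the head is "copper" (specifically "harbor copper") and the modifier is "cellar".
Within "harbor copper", the head is "copper" and the modifier is "harbor".
Within "harvest herder", the head is "herder" and the modifier is "harvest".
So the structure is [[citadel [[cellar [harbor copper]] net]] [harvest herder]].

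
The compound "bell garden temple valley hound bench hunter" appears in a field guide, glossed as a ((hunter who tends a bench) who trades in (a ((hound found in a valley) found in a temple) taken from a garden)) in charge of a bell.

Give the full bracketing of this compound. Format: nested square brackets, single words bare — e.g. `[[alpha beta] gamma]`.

[bell [[garden [temple [valley hound]]] [bench hunter]]]

Overall it is a kind of hunter (specifically "garden temple valley hound bench hunter"); the modifier is "bell".
"garden temple valley hound bench hunter" → head "hunter" (specifically "bench hunter"), modifier "garden temple valley hound".
"garden temple valley hound" → head "hound" (specifically "temple valley hound"), modifier "garden".
"temple valley hound" → head "hound" (specifically "valley hound"), modifier "temple".
"valley hound" → head "hound", modifier "valley".
"bench hunter" → head "hunter", modifier "bench".
Putting it together: [bell [[garden [temple [valley hound]]] [bench hunter]]].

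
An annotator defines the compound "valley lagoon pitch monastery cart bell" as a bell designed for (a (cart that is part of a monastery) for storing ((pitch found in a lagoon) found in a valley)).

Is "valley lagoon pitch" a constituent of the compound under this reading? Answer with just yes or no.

The paraphrase groups the words so that "valley lagoon pitch" is one unit: it corresponds to a single parenthesized sub-phrase.
The full structure is [[[valley [lagoon pitch]] [monastery cart]] bell], in which [valley lagoon pitch] is a constituent.

yes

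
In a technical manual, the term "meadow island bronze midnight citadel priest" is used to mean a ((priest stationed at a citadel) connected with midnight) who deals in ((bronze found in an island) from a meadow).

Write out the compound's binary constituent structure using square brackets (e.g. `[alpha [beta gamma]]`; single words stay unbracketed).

Overall it is a kind of priest (specifically "midnight citadel priest"); the modifier is "meadow island bronze".
Within "meadow island bronze", the head is "bronze" (specifically "island bronze") and the modifier is "meadow".
Within "island bronze", the head is "bronze" and the modifier is "island".
Within "midnight citadel priest", the head is "priest" (specifically "citadel priest") and the modifier is "midnight".
Within "citadel priest", the head is "priest" and the modifier is "citadel".
So the structure is [[meadow [island bronze]] [midnight [citadel priest]]].

[[meadow [island bronze]] [midnight [citadel priest]]]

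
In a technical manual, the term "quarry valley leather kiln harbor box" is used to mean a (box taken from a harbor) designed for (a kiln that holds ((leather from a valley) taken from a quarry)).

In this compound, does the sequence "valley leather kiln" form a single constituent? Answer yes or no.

no

The top-level split is [quarry valley leather kiln] [harbor box]; the full structure is [[[quarry [valley leather]] kiln] [harbor box]].
"valley leather kiln" straddles a constituent boundary, so it is not a single unit.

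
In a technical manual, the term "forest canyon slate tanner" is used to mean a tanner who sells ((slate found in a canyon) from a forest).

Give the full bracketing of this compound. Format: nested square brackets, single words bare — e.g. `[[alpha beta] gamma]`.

Overall it is a kind of tanner; the modifier is "forest canyon slate".
Within "forest canyon slate", the head is "slate" (specifically "canyon slate") and the modifier is "forest".
Within "canyon slate", the head is "slate" and the modifier is "canyon".
Putting it together: [[forest [canyon slate]] tanner].

[[forest [canyon slate]] tanner]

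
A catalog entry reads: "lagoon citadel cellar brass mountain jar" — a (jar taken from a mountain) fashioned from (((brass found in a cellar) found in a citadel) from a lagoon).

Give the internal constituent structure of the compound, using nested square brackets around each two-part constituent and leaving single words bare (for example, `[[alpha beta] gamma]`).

The outermost head in the paraphrase is "jar" (specifically "mountain jar"), modified by "lagoon citadel cellar brass".
Within "lagoon citadel cellar brass", the head is "brass" (specifically "citadel cellar brass") and the modifier is "lagoon".
Within "citadel cellar brass", the head is "brass" (specifically "cellar brass") and the modifier is "citadel".
Within "cellar brass", the head is "brass" and the modifier is "cellar".
Within "mountain jar", the head is "jar" and the modifier is "mountain".
So the structure is [[lagoon [citadel [cellar brass]]] [mountain jar]].

[[lagoon [citadel [cellar brass]]] [mountain jar]]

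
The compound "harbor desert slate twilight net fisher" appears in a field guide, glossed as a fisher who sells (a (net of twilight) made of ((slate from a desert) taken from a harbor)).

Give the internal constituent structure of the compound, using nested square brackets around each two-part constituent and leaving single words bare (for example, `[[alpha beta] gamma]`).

[[[harbor [desert slate]] [twilight net]] fisher]

At the top level: head "fisher"; modifier "harbor desert slate twilight net".
Within "harbor desert slate twilight net", the head is "net" (specifically "twilight net") and the modifier is "harbor desert slate".
Within "harbor desert slate", the head is "slate" (specifically "desert slate") and the modifier is "harbor".
Within "desert slate", the head is "slate" and the modifier is "desert".
Within "twilight net", the head is "net" and the modifier is "twilight".
So the structure is [[[harbor [desert slate]] [twilight net]] fisher].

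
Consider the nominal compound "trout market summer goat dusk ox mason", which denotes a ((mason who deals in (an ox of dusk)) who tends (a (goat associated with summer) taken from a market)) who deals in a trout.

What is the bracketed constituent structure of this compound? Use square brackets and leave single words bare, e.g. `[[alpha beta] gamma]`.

[trout [[market [summer goat]] [[dusk ox] mason]]]

Overall it is a kind of mason (specifically "market summer goat dusk ox mason"); the modifier is "trout".
Within "market summer goat dusk ox mason", the head is "mason" (specifically "dusk ox mason") and the modifier is "market summer goat".
Within "market summer goat", the head is "goat" (specifically "summer goat") and the modifier is "market".
Within "summer goat", the head is "goat" and the modifier is "summer".
Within "dusk ox mason", the head is "mason" and the modifier is "dusk ox".
Within "dusk ox", the head is "ox" and the modifier is "dusk".
Putting it together: [trout [[market [summer goat]] [[dusk ox] mason]]].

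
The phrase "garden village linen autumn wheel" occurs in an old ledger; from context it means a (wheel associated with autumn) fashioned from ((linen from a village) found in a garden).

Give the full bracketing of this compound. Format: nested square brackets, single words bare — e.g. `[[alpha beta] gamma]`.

Overall it is a kind of wheel (specifically "autumn wheel"); the modifier is "garden village linen".
Inside "garden village linen": head "linen" (specifically "village linen"), modifier "garden".
Inside "village linen": head "linen", modifier "village".
Inside "autumn wheel": head "wheel", modifier "autumn".
Assembled: [[garden [village linen]] [autumn wheel]].

[[garden [village linen]] [autumn wheel]]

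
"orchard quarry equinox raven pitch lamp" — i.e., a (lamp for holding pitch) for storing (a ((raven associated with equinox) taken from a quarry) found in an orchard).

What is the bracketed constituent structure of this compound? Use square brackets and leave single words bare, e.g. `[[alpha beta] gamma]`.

[[orchard [quarry [equinox raven]]] [pitch lamp]]

The outermost head in the paraphrase is "lamp" (specifically "pitch lamp"), modified by "orchard quarry equinox raven".
Inside "orchard quarry equinox raven": head "raven" (specifically "quarry equinox raven"), modifier "orchard".
Inside "quarry equinox raven": head "raven" (specifically "equinox raven"), modifier "quarry".
Inside "equinox raven": head "raven", modifier "equinox".
Inside "pitch lamp": head "lamp", modifier "pitch".
Putting it together: [[orchard [quarry [equinox raven]]] [pitch lamp]].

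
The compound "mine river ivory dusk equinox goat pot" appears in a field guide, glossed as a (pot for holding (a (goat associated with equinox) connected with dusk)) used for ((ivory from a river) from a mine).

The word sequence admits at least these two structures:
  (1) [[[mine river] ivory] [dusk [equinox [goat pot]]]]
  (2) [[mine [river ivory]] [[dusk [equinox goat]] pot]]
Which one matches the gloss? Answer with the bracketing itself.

[[mine [river ivory]] [[dusk [equinox goat]] pot]]

The paraphrase's head is the "pot" part ("dusk equinox goat pot"); its modifier is "mine river ivory".
That top-level split, carried through the inner groups, gives [[mine [river ivory]] [[dusk [equinox goat]] pot]].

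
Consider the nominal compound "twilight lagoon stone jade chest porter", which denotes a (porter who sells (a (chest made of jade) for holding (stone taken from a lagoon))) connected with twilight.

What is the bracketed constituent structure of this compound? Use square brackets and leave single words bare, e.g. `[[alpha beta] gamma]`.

[twilight [[[lagoon stone] [jade chest]] porter]]

The outermost head in the paraphrase is "porter" (specifically "lagoon stone jade chest porter"), modified by "twilight".
Inside "lagoon stone jade chest porter": head "porter", modifier "lagoon stone jade chest".
Inside "lagoon stone jade chest": head "chest" (specifically "jade chest"), modifier "lagoon stone".
Inside "lagoon stone": head "stone", modifier "lagoon".
Inside "jade chest": head "chest", modifier "jade".
Putting it together: [twilight [[[lagoon stone] [jade chest]] porter]].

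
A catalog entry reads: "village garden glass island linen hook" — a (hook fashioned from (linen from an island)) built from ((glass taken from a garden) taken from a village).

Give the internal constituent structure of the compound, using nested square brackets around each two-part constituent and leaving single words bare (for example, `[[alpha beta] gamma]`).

[[village [garden glass]] [[island linen] hook]]

Whole compound: head "hook" (specifically "island linen hook"), modifier "village garden glass".
Within "village garden glass", the head is "glass" (specifically "garden glass") and the modifier is "village".
Within "garden glass", the head is "glass" and the modifier is "garden".
Within "island linen hook", the head is "hook" and the modifier is "island linen".
Within "island linen", the head is "linen" and the modifier is "island".
Putting it together: [[village [garden glass]] [[island linen] hook]].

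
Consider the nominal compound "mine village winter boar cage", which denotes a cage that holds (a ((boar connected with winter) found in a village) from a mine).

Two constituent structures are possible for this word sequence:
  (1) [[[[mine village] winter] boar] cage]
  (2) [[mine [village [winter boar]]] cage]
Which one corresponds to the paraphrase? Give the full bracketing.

The paraphrase's head is the "cage" part ("cage"); its modifier is "mine village winter boar".
That top-level split, carried through the inner groups, gives [[mine [village [winter boar]]] cage].

[[mine [village [winter boar]]] cage]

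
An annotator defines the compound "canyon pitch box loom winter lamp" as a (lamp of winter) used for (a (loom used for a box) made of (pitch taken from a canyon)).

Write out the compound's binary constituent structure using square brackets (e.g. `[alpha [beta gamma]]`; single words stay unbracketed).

[[[canyon pitch] [box loom]] [winter lamp]]

At the top level: head "lamp" (specifically "winter lamp"); modifier "canyon pitch box loom".
Within "canyon pitch box loom", the head is "loom" (specifically "box loom") and the modifier is "canyon pitch".
Within "canyon pitch", the head is "pitch" and the modifier is "canyon".
Within "box loom", the head is "loom" and the modifier is "box".
Within "winter lamp", the head is "lamp" and the modifier is "winter".
Assembled: [[[canyon pitch] [box loom]] [winter lamp]].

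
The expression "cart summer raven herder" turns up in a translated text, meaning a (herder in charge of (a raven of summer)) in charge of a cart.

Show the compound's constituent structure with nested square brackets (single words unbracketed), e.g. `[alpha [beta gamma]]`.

Whole compound: head "herder" (specifically "summer raven herder"), modifier "cart".
Within "summer raven herder", the head is "herder" and the modifier is "summer raven".
Within "summer raven", the head is "raven" and the modifier is "summer".
Assembled: [cart [[summer raven] herder]].

[cart [[summer raven] herder]]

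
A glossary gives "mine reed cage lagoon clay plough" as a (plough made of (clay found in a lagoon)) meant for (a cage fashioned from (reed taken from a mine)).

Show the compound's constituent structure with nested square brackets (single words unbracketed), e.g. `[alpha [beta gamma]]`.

[[[mine reed] cage] [[lagoon clay] plough]]

At the top level: head "plough" (specifically "lagoon clay plough"); modifier "mine reed cage".
"mine reed cage" → head "cage", modifier "mine reed".
"mine reed" → head "reed", modifier "mine".
"lagoon clay plough" → head "plough", modifier "lagoon clay".
"lagoon clay" → head "clay", modifier "lagoon".
Assembled: [[[mine reed] cage] [[lagoon clay] plough]].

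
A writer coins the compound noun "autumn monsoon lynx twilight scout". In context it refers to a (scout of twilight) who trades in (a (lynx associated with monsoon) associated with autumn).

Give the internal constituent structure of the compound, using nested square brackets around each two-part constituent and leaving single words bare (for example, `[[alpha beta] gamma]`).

[[autumn [monsoon lynx]] [twilight scout]]

Overall it is a kind of scout (specifically "twilight scout"); the modifier is "autumn monsoon lynx".
Inside "autumn monsoon lynx": head "lynx" (specifically "monsoon lynx"), modifier "autumn".
Inside "monsoon lynx": head "lynx", modifier "monsoon".
Inside "twilight scout": head "scout", modifier "twilight".
So the structure is [[autumn [monsoon lynx]] [twilight scout]].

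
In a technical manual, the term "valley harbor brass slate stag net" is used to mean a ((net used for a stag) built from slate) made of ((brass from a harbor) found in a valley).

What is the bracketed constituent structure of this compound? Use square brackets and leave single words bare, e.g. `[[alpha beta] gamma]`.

The outermost head in the paraphrase is "net" (specifically "slate stag net"), modified by "valley harbor brass".
Within "valley harbor brass", the head is "brass" (specifically "harbor brass") and the modifier is "valley".
Within "harbor brass", the head is "brass" and the modifier is "harbor".
Within "slate stag net", the head is "net" (specifically "stag net") and the modifier is "slate".
Within "stag net", the head is "net" and the modifier is "stag".
Putting it together: [[valley [harbor brass]] [slate [stag net]]].

[[valley [harbor brass]] [slate [stag net]]]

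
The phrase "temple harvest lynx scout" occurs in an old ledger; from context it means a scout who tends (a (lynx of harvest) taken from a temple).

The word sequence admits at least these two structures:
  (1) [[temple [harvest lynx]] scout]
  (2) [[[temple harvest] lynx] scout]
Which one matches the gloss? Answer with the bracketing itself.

[[temple [harvest lynx]] scout]

The paraphrase's head is the "scout" part ("scout"); its modifier is "temple harvest lynx".
That top-level split, carried through the inner groups, gives [[temple [harvest lynx]] scout].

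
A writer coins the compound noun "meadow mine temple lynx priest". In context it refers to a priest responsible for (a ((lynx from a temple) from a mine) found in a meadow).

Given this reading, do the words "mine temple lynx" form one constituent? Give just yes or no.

The paraphrase groups the words so that "mine temple lynx" is one unit: it corresponds to a single parenthesized sub-phrase.
The full structure is [[meadow [mine [temple lynx]]] priest], in which [mine temple lynx] is a constituent.

yes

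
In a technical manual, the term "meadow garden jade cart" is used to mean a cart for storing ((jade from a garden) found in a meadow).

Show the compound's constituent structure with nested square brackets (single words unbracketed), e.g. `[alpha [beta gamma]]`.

[[meadow [garden jade]] cart]

At the top level: head "cart"; modifier "meadow garden jade".
Inside "meadow garden jade": head "jade" (specifically "garden jade"), modifier "meadow".
Inside "garden jade": head "jade", modifier "garden".
Assembled: [[meadow [garden jade]] cart].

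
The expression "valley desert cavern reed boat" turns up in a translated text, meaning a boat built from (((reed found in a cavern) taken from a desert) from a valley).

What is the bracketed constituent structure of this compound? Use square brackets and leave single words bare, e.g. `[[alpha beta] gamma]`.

The outermost head in the paraphrase is "boat", modified by "valley desert cavern reed".
Within "valley desert cavern reed", the head is "reed" (specifically "desert cavern reed") and the modifier is "valley".
Within "desert cavern reed", the head is "reed" (specifically "cavern reed") and the modifier is "desert".
Within "cavern reed", the head is "reed" and the modifier is "cavern".
Assembled: [[valley [desert [cavern reed]]] boat].

[[valley [desert [cavern reed]]] boat]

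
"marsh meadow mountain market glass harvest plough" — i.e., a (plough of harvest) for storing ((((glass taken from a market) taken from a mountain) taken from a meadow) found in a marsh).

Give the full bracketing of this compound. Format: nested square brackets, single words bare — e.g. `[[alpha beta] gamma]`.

Whole compound: head "plough" (specifically "harvest plough"), modifier "marsh meadow mountain market glass".
Within "marsh meadow mountain market glass", the head is "glass" (specifically "meadow mountain market glass") and the modifier is "marsh".
Within "meadow mountain market glass", the head is "glass" (specifically "mountain market glass") and the modifier is "meadow".
Within "mountain market glass", the head is "glass" (specifically "market glass") and the modifier is "mountain".
Within "market glass", the head is "glass" and the modifier is "market".
Within "harvest plough", the head is "plough" and the modifier is "harvest".
So the structure is [[marsh [meadow [mountain [market glass]]]] [harvest plough]].

[[marsh [meadow [mountain [market glass]]]] [harvest plough]]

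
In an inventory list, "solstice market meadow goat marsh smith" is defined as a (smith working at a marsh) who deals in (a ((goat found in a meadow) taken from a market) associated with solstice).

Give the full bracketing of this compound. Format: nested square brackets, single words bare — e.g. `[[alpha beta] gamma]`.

[[solstice [market [meadow goat]]] [marsh smith]]

The outermost head in the paraphrase is "smith" (specifically "marsh smith"), modified by "solstice market meadow goat".
Within "solstice market meadow goat", the head is "goat" (specifically "market meadow goat") and the modifier is "solstice".
Within "market meadow goat", the head is "goat" (specifically "meadow goat") and the modifier is "market".
Within "meadow goat", the head is "goat" and the modifier is "meadow".
Within "marsh smith", the head is "smith" and the modifier is "marsh".
So the structure is [[solstice [market [meadow goat]]] [marsh smith]].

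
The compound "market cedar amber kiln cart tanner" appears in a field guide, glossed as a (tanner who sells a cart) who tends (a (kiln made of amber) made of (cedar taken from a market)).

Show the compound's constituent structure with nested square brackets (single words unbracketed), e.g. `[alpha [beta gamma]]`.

Overall it is a kind of tanner (specifically "cart tanner"); the modifier is "market cedar amber kiln".
"market cedar amber kiln" → head "kiln" (specifically "amber kiln"), modifier "market cedar".
"market cedar" → head "cedar", modifier "market".
"amber kiln" → head "kiln", modifier "amber".
"cart tanner" → head "tanner", modifier "cart".
Assembled: [[[market cedar] [amber kiln]] [cart tanner]].

[[[market cedar] [amber kiln]] [cart tanner]]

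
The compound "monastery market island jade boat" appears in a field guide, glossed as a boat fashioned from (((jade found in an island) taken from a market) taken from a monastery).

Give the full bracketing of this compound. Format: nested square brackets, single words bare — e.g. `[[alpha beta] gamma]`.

At the top level: head "boat"; modifier "monastery market island jade".
"monastery market island jade" → head "jade" (specifically "market island jade"), modifier "monastery".
"market island jade" → head "jade" (specifically "island jade"), modifier "market".
"island jade" → head "jade", modifier "island".
Assembled: [[monastery [market [island jade]]] boat].

[[monastery [market [island jade]]] boat]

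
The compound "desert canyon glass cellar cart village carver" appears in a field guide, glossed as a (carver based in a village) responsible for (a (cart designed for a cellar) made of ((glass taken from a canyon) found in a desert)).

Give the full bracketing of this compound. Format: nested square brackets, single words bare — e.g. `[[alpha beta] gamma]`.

[[[desert [canyon glass]] [cellar cart]] [village carver]]

At the top level: head "carver" (specifically "village carver"); modifier "desert canyon glass cellar cart".
Inside "desert canyon glass cellar cart": head "cart" (specifically "cellar cart"), modifier "desert canyon glass".
Inside "desert canyon glass": head "glass" (specifically "canyon glass"), modifier "desert".
Inside "canyon glass": head "glass", modifier "canyon".
Inside "cellar cart": head "cart", modifier "cellar".
Inside "village carver": head "carver", modifier "village".
Putting it together: [[[desert [canyon glass]] [cellar cart]] [village carver]].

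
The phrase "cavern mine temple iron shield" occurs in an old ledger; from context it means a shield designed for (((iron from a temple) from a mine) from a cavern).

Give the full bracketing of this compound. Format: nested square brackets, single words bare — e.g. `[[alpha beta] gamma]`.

[[cavern [mine [temple iron]]] shield]

Overall it is a kind of shield; the modifier is "cavern mine temple iron".
Within "cavern mine temple iron", the head is "iron" (specifically "mine temple iron") and the modifier is "cavern".
Within "mine temple iron", the head is "iron" (specifically "temple iron") and the modifier is "mine".
Within "temple iron", the head is "iron" and the modifier is "temple".
So the structure is [[cavern [mine [temple iron]]] shield].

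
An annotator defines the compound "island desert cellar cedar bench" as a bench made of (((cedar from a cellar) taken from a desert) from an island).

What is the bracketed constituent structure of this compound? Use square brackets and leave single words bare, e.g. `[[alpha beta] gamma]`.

Whole compound: head "bench", modifier "island desert cellar cedar".
"island desert cellar cedar" → head "cedar" (specifically "desert cellar cedar"), modifier "island".
"desert cellar cedar" → head "cedar" (specifically "cellar cedar"), modifier "desert".
"cellar cedar" → head "cedar", modifier "cellar".
Assembled: [[island [desert [cellar cedar]]] bench].

[[island [desert [cellar cedar]]] bench]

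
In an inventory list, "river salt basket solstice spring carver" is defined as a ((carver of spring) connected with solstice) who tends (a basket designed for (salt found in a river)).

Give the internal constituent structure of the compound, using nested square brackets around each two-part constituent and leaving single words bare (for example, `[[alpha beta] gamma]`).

The outermost head in the paraphrase is "carver" (specifically "solstice spring carver"), modified by "river salt basket".
Inside "river salt basket": head "basket", modifier "river salt".
Inside "river salt": head "salt", modifier "river".
Inside "solstice spring carver": head "carver" (specifically "spring carver"), modifier "solstice".
Inside "spring carver": head "carver", modifier "spring".
So the structure is [[[river salt] basket] [solstice [spring carver]]].

[[[river salt] basket] [solstice [spring carver]]]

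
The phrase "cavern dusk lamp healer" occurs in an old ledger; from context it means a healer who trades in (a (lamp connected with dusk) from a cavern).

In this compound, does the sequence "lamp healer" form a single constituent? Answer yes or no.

The top-level split is [cavern dusk lamp] [healer]; the full structure is [[cavern [dusk lamp]] healer].
"lamp healer" straddles a constituent boundary, so it is not a single unit.

no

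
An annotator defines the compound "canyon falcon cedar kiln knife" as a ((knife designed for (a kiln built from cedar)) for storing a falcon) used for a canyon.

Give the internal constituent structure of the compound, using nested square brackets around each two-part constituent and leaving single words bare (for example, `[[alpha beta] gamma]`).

The outermost head in the paraphrase is "knife" (specifically "falcon cedar kiln knife"), modified by "canyon".
Within "falcon cedar kiln knife", the head is "knife" (specifically "cedar kiln knife") and the modifier is "falcon".
Within "cedar kiln knife", the head is "knife" and the modifier is "cedar kiln".
Within "cedar kiln", the head is "kiln" and the modifier is "cedar".
Assembled: [canyon [falcon [[cedar kiln] knife]]].

[canyon [falcon [[cedar kiln] knife]]]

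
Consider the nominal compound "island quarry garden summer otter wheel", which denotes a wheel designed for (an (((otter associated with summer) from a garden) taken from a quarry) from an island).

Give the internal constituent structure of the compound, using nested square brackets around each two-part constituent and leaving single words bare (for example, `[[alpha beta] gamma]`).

At the top level: head "wheel"; modifier "island quarry garden summer otter".
"island quarry garden summer otter" → head "otter" (specifically "quarry garden summer otter"), modifier "island".
"quarry garden summer otter" → head "otter" (specifically "garden summer otter"), modifier "quarry".
"garden summer otter" → head "otter" (specifically "summer otter"), modifier "garden".
"summer otter" → head "otter", modifier "summer".
Assembled: [[island [quarry [garden [summer otter]]]] wheel].

[[island [quarry [garden [summer otter]]]] wheel]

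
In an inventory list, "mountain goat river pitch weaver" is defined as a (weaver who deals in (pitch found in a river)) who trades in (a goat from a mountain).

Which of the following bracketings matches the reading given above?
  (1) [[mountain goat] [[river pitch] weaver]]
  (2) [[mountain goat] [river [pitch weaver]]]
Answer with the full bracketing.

[[mountain goat] [[river pitch] weaver]]

The paraphrase's head is the "weaver" part ("river pitch weaver"); its modifier is "mountain goat".
That top-level split, carried through the inner groups, gives [[mountain goat] [[river pitch] weaver]].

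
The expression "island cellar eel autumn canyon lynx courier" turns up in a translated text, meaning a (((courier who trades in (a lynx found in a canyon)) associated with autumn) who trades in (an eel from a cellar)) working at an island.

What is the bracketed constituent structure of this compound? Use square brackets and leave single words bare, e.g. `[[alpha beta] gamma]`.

[island [[cellar eel] [autumn [[canyon lynx] courier]]]]

The outermost head in the paraphrase is "courier" (specifically "cellar eel autumn canyon lynx courier"), modified by "island".
"cellar eel autumn canyon lynx courier" → head "courier" (specifically "autumn canyon lynx courier"), modifier "cellar eel".
"cellar eel" → head "eel", modifier "cellar".
"autumn canyon lynx courier" → head "courier" (specifically "canyon lynx courier"), modifier "autumn".
"canyon lynx courier" → head "courier", modifier "canyon lynx".
"canyon lynx" → head "lynx", modifier "canyon".
Assembled: [island [[cellar eel] [autumn [[canyon lynx] courier]]]].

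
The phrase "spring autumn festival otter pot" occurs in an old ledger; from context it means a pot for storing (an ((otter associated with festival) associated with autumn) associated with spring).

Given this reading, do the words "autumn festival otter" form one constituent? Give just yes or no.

yes

The paraphrase groups the words so that "autumn festival otter" is one unit: it corresponds to a single parenthesized sub-phrase.
The full structure is [[spring [autumn [festival otter]]] pot], in which [autumn festival otter] is a constituent.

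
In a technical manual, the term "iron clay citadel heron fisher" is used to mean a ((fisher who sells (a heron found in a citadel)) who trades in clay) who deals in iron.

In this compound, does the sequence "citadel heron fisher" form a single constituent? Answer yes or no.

yes

The paraphrase groups the words so that "citadel heron fisher" is one unit: it corresponds to a single parenthesized sub-phrase.
The full structure is [iron [clay [[citadel heron] fisher]]], in which [citadel heron fisher] is a constituent.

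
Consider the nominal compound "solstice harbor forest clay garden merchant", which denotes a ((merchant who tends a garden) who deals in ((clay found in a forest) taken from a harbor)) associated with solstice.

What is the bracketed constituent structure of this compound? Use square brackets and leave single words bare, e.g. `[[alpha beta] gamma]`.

Overall it is a kind of merchant (specifically "harbor forest clay garden merchant"); the modifier is "solstice".
"harbor forest clay garden merchant" → head "merchant" (specifically "garden merchant"), modifier "harbor forest clay".
"harbor forest clay" → head "clay" (specifically "forest clay"), modifier "harbor".
"forest clay" → head "clay", modifier "forest".
"garden merchant" → head "merchant", modifier "garden".
Assembled: [solstice [[harbor [forest clay]] [garden merchant]]].

[solstice [[harbor [forest clay]] [garden merchant]]]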